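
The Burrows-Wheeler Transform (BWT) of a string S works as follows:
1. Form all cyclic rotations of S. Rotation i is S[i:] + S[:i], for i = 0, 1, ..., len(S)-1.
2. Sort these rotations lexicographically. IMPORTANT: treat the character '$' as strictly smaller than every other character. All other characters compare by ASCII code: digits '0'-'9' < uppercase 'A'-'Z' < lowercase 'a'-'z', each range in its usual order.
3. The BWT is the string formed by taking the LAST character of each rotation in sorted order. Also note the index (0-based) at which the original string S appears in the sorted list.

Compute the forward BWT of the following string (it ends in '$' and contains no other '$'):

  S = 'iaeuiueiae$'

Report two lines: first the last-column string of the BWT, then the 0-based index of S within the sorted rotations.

All 11 rotations (rotation i = S[i:]+S[:i]):
  rot[0] = iaeuiueiae$
  rot[1] = aeuiueiae$i
  rot[2] = euiueiae$ia
  rot[3] = uiueiae$iae
  rot[4] = iueiae$iaeu
  rot[5] = ueiae$iaeui
  rot[6] = eiae$iaeuiu
  rot[7] = iae$iaeuiue
  rot[8] = ae$iaeuiuei
  rot[9] = e$iaeuiueia
  rot[10] = $iaeuiueiae
Sorted (with $ < everything):
  sorted[0] = $iaeuiueiae  (last char: 'e')
  sorted[1] = ae$iaeuiuei  (last char: 'i')
  sorted[2] = aeuiueiae$i  (last char: 'i')
  sorted[3] = e$iaeuiueia  (last char: 'a')
  sorted[4] = eiae$iaeuiu  (last char: 'u')
  sorted[5] = euiueiae$ia  (last char: 'a')
  sorted[6] = iae$iaeuiue  (last char: 'e')
  sorted[7] = iaeuiueiae$  (last char: '$')
  sorted[8] = iueiae$iaeu  (last char: 'u')
  sorted[9] = ueiae$iaeui  (last char: 'i')
  sorted[10] = uiueiae$iae  (last char: 'e')
Last column: eiiauae$uie
Original string S is at sorted index 7

Answer: eiiauae$uie
7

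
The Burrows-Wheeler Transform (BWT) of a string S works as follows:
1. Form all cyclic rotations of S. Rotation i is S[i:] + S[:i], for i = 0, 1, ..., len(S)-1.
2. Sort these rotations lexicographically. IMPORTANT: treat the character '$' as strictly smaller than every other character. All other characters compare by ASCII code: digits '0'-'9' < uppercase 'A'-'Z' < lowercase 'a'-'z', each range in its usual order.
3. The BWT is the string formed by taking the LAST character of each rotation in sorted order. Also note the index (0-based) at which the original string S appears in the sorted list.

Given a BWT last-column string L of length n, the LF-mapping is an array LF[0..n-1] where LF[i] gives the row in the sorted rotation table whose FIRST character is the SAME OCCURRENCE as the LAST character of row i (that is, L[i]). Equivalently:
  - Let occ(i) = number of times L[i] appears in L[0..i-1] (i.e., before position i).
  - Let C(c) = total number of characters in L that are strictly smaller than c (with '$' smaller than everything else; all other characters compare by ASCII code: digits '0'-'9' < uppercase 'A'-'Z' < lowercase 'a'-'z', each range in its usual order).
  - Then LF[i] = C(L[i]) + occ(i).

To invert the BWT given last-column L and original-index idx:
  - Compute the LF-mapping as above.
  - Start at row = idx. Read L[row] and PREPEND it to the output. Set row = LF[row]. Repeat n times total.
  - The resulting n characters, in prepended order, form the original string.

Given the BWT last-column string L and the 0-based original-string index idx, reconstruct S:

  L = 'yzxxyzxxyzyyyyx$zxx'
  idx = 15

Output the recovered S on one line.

LF mapping: 8 15 1 2 9 16 3 4 10 17 11 12 13 14 5 0 18 6 7
Walk LF starting at row 15, prepending L[row]:
  step 1: row=15, L[15]='$', prepend. Next row=LF[15]=0
  step 2: row=0, L[0]='y', prepend. Next row=LF[0]=8
  step 3: row=8, L[8]='y', prepend. Next row=LF[8]=10
  step 4: row=10, L[10]='y', prepend. Next row=LF[10]=11
  step 5: row=11, L[11]='y', prepend. Next row=LF[11]=12
  step 6: row=12, L[12]='y', prepend. Next row=LF[12]=13
  step 7: row=13, L[13]='y', prepend. Next row=LF[13]=14
  step 8: row=14, L[14]='x', prepend. Next row=LF[14]=5
  step 9: row=5, L[5]='z', prepend. Next row=LF[5]=16
  step 10: row=16, L[16]='z', prepend. Next row=LF[16]=18
  step 11: row=18, L[18]='x', prepend. Next row=LF[18]=7
  step 12: row=7, L[7]='x', prepend. Next row=LF[7]=4
  step 13: row=4, L[4]='y', prepend. Next row=LF[4]=9
  step 14: row=9, L[9]='z', prepend. Next row=LF[9]=17
  step 15: row=17, L[17]='x', prepend. Next row=LF[17]=6
  step 16: row=6, L[6]='x', prepend. Next row=LF[6]=3
  step 17: row=3, L[3]='x', prepend. Next row=LF[3]=2
  step 18: row=2, L[2]='x', prepend. Next row=LF[2]=1
  step 19: row=1, L[1]='z', prepend. Next row=LF[1]=15
Reversed output: zxxxxzyxxzzxyyyyyy$

Answer: zxxxxzyxxzzxyyyyyy$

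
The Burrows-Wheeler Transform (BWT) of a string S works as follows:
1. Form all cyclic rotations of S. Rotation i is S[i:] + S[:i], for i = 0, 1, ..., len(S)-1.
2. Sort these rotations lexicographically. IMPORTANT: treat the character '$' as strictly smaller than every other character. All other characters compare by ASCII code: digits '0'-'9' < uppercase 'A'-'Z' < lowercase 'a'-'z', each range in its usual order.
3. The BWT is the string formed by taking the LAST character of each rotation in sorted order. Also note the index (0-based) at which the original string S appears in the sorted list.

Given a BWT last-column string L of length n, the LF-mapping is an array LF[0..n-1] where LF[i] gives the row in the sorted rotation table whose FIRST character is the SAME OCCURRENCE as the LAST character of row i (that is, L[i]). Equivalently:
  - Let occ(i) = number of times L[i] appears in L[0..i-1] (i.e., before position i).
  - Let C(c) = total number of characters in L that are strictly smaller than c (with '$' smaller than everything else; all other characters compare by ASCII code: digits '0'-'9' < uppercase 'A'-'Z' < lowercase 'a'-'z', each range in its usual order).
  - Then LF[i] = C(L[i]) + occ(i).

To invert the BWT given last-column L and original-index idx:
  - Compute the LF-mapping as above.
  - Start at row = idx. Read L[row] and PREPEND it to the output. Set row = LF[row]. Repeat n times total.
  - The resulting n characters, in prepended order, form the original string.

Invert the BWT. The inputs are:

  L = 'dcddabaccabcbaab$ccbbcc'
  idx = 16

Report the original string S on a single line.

LF mapping: 20 12 21 22 1 6 2 13 14 3 7 15 8 4 5 9 0 16 17 10 11 18 19
Walk LF starting at row 16, prepending L[row]:
  step 1: row=16, L[16]='$', prepend. Next row=LF[16]=0
  step 2: row=0, L[0]='d', prepend. Next row=LF[0]=20
  step 3: row=20, L[20]='b', prepend. Next row=LF[20]=11
  step 4: row=11, L[11]='c', prepend. Next row=LF[11]=15
  step 5: row=15, L[15]='b', prepend. Next row=LF[15]=9
  step 6: row=9, L[9]='a', prepend. Next row=LF[9]=3
  step 7: row=3, L[3]='d', prepend. Next row=LF[3]=22
  step 8: row=22, L[22]='c', prepend. Next row=LF[22]=19
  step 9: row=19, L[19]='b', prepend. Next row=LF[19]=10
  step 10: row=10, L[10]='b', prepend. Next row=LF[10]=7
  step 11: row=7, L[7]='c', prepend. Next row=LF[7]=13
  step 12: row=13, L[13]='a', prepend. Next row=LF[13]=4
  step 13: row=4, L[4]='a', prepend. Next row=LF[4]=1
  step 14: row=1, L[1]='c', prepend. Next row=LF[1]=12
  step 15: row=12, L[12]='b', prepend. Next row=LF[12]=8
  step 16: row=8, L[8]='c', prepend. Next row=LF[8]=14
  step 17: row=14, L[14]='a', prepend. Next row=LF[14]=5
  step 18: row=5, L[5]='b', prepend. Next row=LF[5]=6
  step 19: row=6, L[6]='a', prepend. Next row=LF[6]=2
  step 20: row=2, L[2]='d', prepend. Next row=LF[2]=21
  step 21: row=21, L[21]='c', prepend. Next row=LF[21]=18
  step 22: row=18, L[18]='c', prepend. Next row=LF[18]=17
  step 23: row=17, L[17]='c', prepend. Next row=LF[17]=16
Reversed output: cccdabacbcaacbbcdabcbd$

Answer: cccdabacbcaacbbcdabcbd$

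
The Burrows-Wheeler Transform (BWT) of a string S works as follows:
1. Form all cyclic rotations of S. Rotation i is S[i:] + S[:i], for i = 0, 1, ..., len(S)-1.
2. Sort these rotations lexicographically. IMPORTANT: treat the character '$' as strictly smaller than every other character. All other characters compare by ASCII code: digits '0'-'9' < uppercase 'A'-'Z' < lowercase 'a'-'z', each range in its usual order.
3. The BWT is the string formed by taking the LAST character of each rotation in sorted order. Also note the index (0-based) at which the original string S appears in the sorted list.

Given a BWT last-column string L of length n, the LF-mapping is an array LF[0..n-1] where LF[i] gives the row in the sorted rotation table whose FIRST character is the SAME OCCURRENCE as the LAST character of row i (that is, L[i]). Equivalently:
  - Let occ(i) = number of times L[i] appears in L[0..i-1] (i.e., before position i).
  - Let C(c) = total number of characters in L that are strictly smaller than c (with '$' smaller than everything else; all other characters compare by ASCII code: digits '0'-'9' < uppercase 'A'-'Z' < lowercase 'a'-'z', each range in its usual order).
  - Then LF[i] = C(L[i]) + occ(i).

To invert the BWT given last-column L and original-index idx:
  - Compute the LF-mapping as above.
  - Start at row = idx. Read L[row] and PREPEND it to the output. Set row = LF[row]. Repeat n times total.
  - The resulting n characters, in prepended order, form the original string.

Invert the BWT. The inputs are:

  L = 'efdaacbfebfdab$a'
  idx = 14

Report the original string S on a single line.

Answer: fbfaaecbbdaafde$

Derivation:
LF mapping: 11 13 9 1 2 8 5 14 12 6 15 10 3 7 0 4
Walk LF starting at row 14, prepending L[row]:
  step 1: row=14, L[14]='$', prepend. Next row=LF[14]=0
  step 2: row=0, L[0]='e', prepend. Next row=LF[0]=11
  step 3: row=11, L[11]='d', prepend. Next row=LF[11]=10
  step 4: row=10, L[10]='f', prepend. Next row=LF[10]=15
  step 5: row=15, L[15]='a', prepend. Next row=LF[15]=4
  step 6: row=4, L[4]='a', prepend. Next row=LF[4]=2
  step 7: row=2, L[2]='d', prepend. Next row=LF[2]=9
  step 8: row=9, L[9]='b', prepend. Next row=LF[9]=6
  step 9: row=6, L[6]='b', prepend. Next row=LF[6]=5
  step 10: row=5, L[5]='c', prepend. Next row=LF[5]=8
  step 11: row=8, L[8]='e', prepend. Next row=LF[8]=12
  step 12: row=12, L[12]='a', prepend. Next row=LF[12]=3
  step 13: row=3, L[3]='a', prepend. Next row=LF[3]=1
  step 14: row=1, L[1]='f', prepend. Next row=LF[1]=13
  step 15: row=13, L[13]='b', prepend. Next row=LF[13]=7
  step 16: row=7, L[7]='f', prepend. Next row=LF[7]=14
Reversed output: fbfaaecbbdaafde$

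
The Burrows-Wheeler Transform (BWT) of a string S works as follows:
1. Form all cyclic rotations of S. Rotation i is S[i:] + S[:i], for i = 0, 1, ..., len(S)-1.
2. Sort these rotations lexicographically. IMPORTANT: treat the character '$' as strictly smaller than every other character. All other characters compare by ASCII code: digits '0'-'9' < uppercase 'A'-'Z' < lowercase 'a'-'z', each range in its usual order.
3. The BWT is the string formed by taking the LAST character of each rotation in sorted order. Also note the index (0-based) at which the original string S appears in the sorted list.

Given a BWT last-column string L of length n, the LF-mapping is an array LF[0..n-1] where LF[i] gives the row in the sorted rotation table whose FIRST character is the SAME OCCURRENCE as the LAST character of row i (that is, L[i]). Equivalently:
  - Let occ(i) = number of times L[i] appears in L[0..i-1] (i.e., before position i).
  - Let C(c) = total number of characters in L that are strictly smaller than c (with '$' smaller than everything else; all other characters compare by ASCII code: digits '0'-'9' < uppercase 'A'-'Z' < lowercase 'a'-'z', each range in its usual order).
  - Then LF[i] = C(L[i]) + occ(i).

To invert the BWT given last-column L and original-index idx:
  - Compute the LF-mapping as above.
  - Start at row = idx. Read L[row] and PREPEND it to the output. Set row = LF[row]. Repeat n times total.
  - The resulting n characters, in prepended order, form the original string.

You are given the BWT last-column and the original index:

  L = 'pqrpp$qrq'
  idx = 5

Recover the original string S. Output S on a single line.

Answer: qqrrppqp$

Derivation:
LF mapping: 1 4 7 2 3 0 5 8 6
Walk LF starting at row 5, prepending L[row]:
  step 1: row=5, L[5]='$', prepend. Next row=LF[5]=0
  step 2: row=0, L[0]='p', prepend. Next row=LF[0]=1
  step 3: row=1, L[1]='q', prepend. Next row=LF[1]=4
  step 4: row=4, L[4]='p', prepend. Next row=LF[4]=3
  step 5: row=3, L[3]='p', prepend. Next row=LF[3]=2
  step 6: row=2, L[2]='r', prepend. Next row=LF[2]=7
  step 7: row=7, L[7]='r', prepend. Next row=LF[7]=8
  step 8: row=8, L[8]='q', prepend. Next row=LF[8]=6
  step 9: row=6, L[6]='q', prepend. Next row=LF[6]=5
Reversed output: qqrrppqp$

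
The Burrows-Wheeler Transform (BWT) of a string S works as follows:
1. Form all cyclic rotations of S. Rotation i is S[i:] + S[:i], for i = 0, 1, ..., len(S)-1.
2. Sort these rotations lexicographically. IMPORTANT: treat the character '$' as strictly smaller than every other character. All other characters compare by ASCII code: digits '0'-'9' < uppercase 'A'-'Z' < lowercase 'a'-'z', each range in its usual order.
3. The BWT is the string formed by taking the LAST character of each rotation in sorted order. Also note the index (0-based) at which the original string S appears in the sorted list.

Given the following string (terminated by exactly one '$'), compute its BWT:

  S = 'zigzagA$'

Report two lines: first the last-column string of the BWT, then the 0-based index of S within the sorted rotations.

Answer: Agzaizg$
7

Derivation:
All 8 rotations (rotation i = S[i:]+S[:i]):
  rot[0] = zigzagA$
  rot[1] = igzagA$z
  rot[2] = gzagA$zi
  rot[3] = zagA$zig
  rot[4] = agA$zigz
  rot[5] = gA$zigza
  rot[6] = A$zigzag
  rot[7] = $zigzagA
Sorted (with $ < everything):
  sorted[0] = $zigzagA  (last char: 'A')
  sorted[1] = A$zigzag  (last char: 'g')
  sorted[2] = agA$zigz  (last char: 'z')
  sorted[3] = gA$zigza  (last char: 'a')
  sorted[4] = gzagA$zi  (last char: 'i')
  sorted[5] = igzagA$z  (last char: 'z')
  sorted[6] = zagA$zig  (last char: 'g')
  sorted[7] = zigzagA$  (last char: '$')
Last column: Agzaizg$
Original string S is at sorted index 7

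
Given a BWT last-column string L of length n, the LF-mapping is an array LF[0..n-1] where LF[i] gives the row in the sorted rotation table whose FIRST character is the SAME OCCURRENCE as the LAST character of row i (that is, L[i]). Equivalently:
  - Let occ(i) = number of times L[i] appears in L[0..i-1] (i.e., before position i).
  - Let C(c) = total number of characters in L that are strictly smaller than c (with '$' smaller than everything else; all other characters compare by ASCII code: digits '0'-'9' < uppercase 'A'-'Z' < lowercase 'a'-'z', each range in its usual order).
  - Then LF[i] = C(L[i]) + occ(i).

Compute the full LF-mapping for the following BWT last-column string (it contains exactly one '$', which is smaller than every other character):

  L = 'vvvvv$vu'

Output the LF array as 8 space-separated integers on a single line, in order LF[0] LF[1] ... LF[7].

Answer: 2 3 4 5 6 0 7 1

Derivation:
Char counts: '$':1, 'u':1, 'v':6
C (first-col start): C('$')=0, C('u')=1, C('v')=2
L[0]='v': occ=0, LF[0]=C('v')+0=2+0=2
L[1]='v': occ=1, LF[1]=C('v')+1=2+1=3
L[2]='v': occ=2, LF[2]=C('v')+2=2+2=4
L[3]='v': occ=3, LF[3]=C('v')+3=2+3=5
L[4]='v': occ=4, LF[4]=C('v')+4=2+4=6
L[5]='$': occ=0, LF[5]=C('$')+0=0+0=0
L[6]='v': occ=5, LF[6]=C('v')+5=2+5=7
L[7]='u': occ=0, LF[7]=C('u')+0=1+0=1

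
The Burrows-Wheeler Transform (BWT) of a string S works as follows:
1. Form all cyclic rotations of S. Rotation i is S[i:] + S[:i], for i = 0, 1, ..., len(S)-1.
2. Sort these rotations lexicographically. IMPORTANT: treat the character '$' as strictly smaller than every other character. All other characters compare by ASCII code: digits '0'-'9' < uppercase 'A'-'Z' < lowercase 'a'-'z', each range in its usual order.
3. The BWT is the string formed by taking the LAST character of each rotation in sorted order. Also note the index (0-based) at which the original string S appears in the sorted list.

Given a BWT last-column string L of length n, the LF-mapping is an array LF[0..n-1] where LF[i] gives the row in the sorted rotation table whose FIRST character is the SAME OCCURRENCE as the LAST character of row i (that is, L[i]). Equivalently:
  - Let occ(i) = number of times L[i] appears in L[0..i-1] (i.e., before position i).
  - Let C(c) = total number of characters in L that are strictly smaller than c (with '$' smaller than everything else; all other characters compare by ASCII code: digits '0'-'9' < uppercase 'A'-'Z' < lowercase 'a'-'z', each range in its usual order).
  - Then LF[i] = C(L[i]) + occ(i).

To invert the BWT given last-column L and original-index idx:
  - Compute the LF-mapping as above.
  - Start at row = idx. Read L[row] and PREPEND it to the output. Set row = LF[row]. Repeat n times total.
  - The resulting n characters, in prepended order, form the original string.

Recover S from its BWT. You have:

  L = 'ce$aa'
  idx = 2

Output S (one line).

Answer: aeac$

Derivation:
LF mapping: 3 4 0 1 2
Walk LF starting at row 2, prepending L[row]:
  step 1: row=2, L[2]='$', prepend. Next row=LF[2]=0
  step 2: row=0, L[0]='c', prepend. Next row=LF[0]=3
  step 3: row=3, L[3]='a', prepend. Next row=LF[3]=1
  step 4: row=1, L[1]='e', prepend. Next row=LF[1]=4
  step 5: row=4, L[4]='a', prepend. Next row=LF[4]=2
Reversed output: aeac$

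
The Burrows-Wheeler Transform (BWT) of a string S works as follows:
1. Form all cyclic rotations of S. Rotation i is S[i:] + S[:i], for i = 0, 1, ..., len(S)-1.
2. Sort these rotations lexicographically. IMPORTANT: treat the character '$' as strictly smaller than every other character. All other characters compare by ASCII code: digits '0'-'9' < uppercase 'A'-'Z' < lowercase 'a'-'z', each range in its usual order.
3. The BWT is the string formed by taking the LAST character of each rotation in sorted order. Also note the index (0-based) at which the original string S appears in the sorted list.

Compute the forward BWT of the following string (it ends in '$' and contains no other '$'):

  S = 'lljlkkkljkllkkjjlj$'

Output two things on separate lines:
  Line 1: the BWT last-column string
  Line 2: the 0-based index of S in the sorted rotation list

Answer: jlkljlkllkkjjkllj$k
17

Derivation:
All 19 rotations (rotation i = S[i:]+S[:i]):
  rot[0] = lljlkkkljkllkkjjlj$
  rot[1] = ljlkkkljkllkkjjlj$l
  rot[2] = jlkkkljkllkkjjlj$ll
  rot[3] = lkkkljkllkkjjlj$llj
  rot[4] = kkkljkllkkjjlj$lljl
  rot[5] = kkljkllkkjjlj$lljlk
  rot[6] = kljkllkkjjlj$lljlkk
  rot[7] = ljkllkkjjlj$lljlkkk
  rot[8] = jkllkkjjlj$lljlkkkl
  rot[9] = kllkkjjlj$lljlkkklj
  rot[10] = llkkjjlj$lljlkkkljk
  rot[11] = lkkjjlj$lljlkkkljkl
  rot[12] = kkjjlj$lljlkkkljkll
  rot[13] = kjjlj$lljlkkkljkllk
  rot[14] = jjlj$lljlkkkljkllkk
  rot[15] = jlj$lljlkkkljkllkkj
  rot[16] = lj$lljlkkkljkllkkjj
  rot[17] = j$lljlkkkljkllkkjjl
  rot[18] = $lljlkkkljkllkkjjlj
Sorted (with $ < everything):
  sorted[0] = $lljlkkkljkllkkjjlj  (last char: 'j')
  sorted[1] = j$lljlkkkljkllkkjjl  (last char: 'l')
  sorted[2] = jjlj$lljlkkkljkllkk  (last char: 'k')
  sorted[3] = jkllkkjjlj$lljlkkkl  (last char: 'l')
  sorted[4] = jlj$lljlkkkljkllkkj  (last char: 'j')
  sorted[5] = jlkkkljkllkkjjlj$ll  (last char: 'l')
  sorted[6] = kjjlj$lljlkkkljkllk  (last char: 'k')
  sorted[7] = kkjjlj$lljlkkkljkll  (last char: 'l')
  sorted[8] = kkkljkllkkjjlj$lljl  (last char: 'l')
  sorted[9] = kkljkllkkjjlj$lljlk  (last char: 'k')
  sorted[10] = kljkllkkjjlj$lljlkk  (last char: 'k')
  sorted[11] = kllkkjjlj$lljlkkklj  (last char: 'j')
  sorted[12] = lj$lljlkkkljkllkkjj  (last char: 'j')
  sorted[13] = ljkllkkjjlj$lljlkkk  (last char: 'k')
  sorted[14] = ljlkkkljkllkkjjlj$l  (last char: 'l')
  sorted[15] = lkkjjlj$lljlkkkljkl  (last char: 'l')
  sorted[16] = lkkkljkllkkjjlj$llj  (last char: 'j')
  sorted[17] = lljlkkkljkllkkjjlj$  (last char: '$')
  sorted[18] = llkkjjlj$lljlkkkljk  (last char: 'k')
Last column: jlkljlkllkkjjkllj$k
Original string S is at sorted index 17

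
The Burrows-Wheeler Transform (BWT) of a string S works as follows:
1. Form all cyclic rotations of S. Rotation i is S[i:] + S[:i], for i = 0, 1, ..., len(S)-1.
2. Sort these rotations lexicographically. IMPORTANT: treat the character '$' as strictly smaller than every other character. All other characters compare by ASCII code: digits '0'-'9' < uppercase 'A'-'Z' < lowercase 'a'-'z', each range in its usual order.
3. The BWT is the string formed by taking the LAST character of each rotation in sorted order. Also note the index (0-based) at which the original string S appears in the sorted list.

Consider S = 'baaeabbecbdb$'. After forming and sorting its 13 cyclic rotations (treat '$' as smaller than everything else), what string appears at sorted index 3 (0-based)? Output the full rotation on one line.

Answer: aeabbecbdb$ba

Derivation:
All 13 rotations (rotation i = S[i:]+S[:i]):
  rot[0] = baaeabbecbdb$
  rot[1] = aaeabbecbdb$b
  rot[2] = aeabbecbdb$ba
  rot[3] = eabbecbdb$baa
  rot[4] = abbecbdb$baae
  rot[5] = bbecbdb$baaea
  rot[6] = becbdb$baaeab
  rot[7] = ecbdb$baaeabb
  rot[8] = cbdb$baaeabbe
  rot[9] = bdb$baaeabbec
  rot[10] = db$baaeabbecb
  rot[11] = b$baaeabbecbd
  rot[12] = $baaeabbecbdb
Sorted (with $ < everything):
  sorted[0] = $baaeabbecbdb
  sorted[1] = aaeabbecbdb$b
  sorted[2] = abbecbdb$baae
  sorted[3] = aeabbecbdb$ba
  sorted[4] = b$baaeabbecbd
  sorted[5] = baaeabbecbdb$
  sorted[6] = bbecbdb$baaea
  sorted[7] = bdb$baaeabbec
  sorted[8] = becbdb$baaeab
  sorted[9] = cbdb$baaeabbe
  sorted[10] = db$baaeabbecb
  sorted[11] = eabbecbdb$baa
  sorted[12] = ecbdb$baaeabb
sorted[3] = aeabbecbdb$ba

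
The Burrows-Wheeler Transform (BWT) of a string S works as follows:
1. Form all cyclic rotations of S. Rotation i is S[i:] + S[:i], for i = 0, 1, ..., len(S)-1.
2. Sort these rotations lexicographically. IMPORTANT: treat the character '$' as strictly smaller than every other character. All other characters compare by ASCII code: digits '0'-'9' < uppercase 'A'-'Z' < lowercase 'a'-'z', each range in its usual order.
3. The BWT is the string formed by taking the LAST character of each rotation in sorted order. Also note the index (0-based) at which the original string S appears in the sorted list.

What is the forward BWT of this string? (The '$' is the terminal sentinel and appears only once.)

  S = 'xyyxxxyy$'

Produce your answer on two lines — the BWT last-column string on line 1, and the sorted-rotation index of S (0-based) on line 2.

All 9 rotations (rotation i = S[i:]+S[:i]):
  rot[0] = xyyxxxyy$
  rot[1] = yyxxxyy$x
  rot[2] = yxxxyy$xy
  rot[3] = xxxyy$xyy
  rot[4] = xxyy$xyyx
  rot[5] = xyy$xyyxx
  rot[6] = yy$xyyxxx
  rot[7] = y$xyyxxxy
  rot[8] = $xyyxxxyy
Sorted (with $ < everything):
  sorted[0] = $xyyxxxyy  (last char: 'y')
  sorted[1] = xxxyy$xyy  (last char: 'y')
  sorted[2] = xxyy$xyyx  (last char: 'x')
  sorted[3] = xyy$xyyxx  (last char: 'x')
  sorted[4] = xyyxxxyy$  (last char: '$')
  sorted[5] = y$xyyxxxy  (last char: 'y')
  sorted[6] = yxxxyy$xy  (last char: 'y')
  sorted[7] = yy$xyyxxx  (last char: 'x')
  sorted[8] = yyxxxyy$x  (last char: 'x')
Last column: yyxx$yyxx
Original string S is at sorted index 4

Answer: yyxx$yyxx
4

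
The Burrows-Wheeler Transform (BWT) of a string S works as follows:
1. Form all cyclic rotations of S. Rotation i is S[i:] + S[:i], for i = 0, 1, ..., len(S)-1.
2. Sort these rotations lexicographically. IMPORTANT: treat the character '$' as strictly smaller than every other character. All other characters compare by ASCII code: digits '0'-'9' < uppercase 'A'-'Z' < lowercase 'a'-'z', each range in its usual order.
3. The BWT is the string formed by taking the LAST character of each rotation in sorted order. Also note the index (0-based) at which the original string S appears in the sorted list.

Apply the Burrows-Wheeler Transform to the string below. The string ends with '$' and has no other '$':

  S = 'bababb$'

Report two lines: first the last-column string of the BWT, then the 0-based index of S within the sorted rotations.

All 7 rotations (rotation i = S[i:]+S[:i]):
  rot[0] = bababb$
  rot[1] = ababb$b
  rot[2] = babb$ba
  rot[3] = abb$bab
  rot[4] = bb$baba
  rot[5] = b$babab
  rot[6] = $bababb
Sorted (with $ < everything):
  sorted[0] = $bababb  (last char: 'b')
  sorted[1] = ababb$b  (last char: 'b')
  sorted[2] = abb$bab  (last char: 'b')
  sorted[3] = b$babab  (last char: 'b')
  sorted[4] = bababb$  (last char: '$')
  sorted[5] = babb$ba  (last char: 'a')
  sorted[6] = bb$baba  (last char: 'a')
Last column: bbbb$aa
Original string S is at sorted index 4

Answer: bbbb$aa
4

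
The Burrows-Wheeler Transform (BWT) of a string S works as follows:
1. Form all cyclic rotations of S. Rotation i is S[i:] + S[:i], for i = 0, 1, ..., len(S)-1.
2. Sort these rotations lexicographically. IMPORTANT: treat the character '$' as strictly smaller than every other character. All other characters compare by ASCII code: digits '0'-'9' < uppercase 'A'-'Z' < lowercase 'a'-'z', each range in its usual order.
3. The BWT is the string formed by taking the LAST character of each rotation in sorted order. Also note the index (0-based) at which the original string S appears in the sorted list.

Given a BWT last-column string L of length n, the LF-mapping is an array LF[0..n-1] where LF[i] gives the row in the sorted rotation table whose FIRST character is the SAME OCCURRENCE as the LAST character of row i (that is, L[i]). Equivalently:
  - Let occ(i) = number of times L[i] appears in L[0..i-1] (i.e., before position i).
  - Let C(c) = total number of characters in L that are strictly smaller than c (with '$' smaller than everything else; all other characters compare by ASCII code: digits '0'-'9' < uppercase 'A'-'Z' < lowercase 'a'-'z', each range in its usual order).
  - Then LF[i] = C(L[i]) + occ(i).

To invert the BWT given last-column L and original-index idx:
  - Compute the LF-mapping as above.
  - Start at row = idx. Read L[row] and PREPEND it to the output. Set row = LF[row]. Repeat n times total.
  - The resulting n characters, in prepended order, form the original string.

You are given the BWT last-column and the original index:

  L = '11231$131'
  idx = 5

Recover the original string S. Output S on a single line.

Answer: 13311211$

Derivation:
LF mapping: 1 2 6 7 3 0 4 8 5
Walk LF starting at row 5, prepending L[row]:
  step 1: row=5, L[5]='$', prepend. Next row=LF[5]=0
  step 2: row=0, L[0]='1', prepend. Next row=LF[0]=1
  step 3: row=1, L[1]='1', prepend. Next row=LF[1]=2
  step 4: row=2, L[2]='2', prepend. Next row=LF[2]=6
  step 5: row=6, L[6]='1', prepend. Next row=LF[6]=4
  step 6: row=4, L[4]='1', prepend. Next row=LF[4]=3
  step 7: row=3, L[3]='3', prepend. Next row=LF[3]=7
  step 8: row=7, L[7]='3', prepend. Next row=LF[7]=8
  step 9: row=8, L[8]='1', prepend. Next row=LF[8]=5
Reversed output: 13311211$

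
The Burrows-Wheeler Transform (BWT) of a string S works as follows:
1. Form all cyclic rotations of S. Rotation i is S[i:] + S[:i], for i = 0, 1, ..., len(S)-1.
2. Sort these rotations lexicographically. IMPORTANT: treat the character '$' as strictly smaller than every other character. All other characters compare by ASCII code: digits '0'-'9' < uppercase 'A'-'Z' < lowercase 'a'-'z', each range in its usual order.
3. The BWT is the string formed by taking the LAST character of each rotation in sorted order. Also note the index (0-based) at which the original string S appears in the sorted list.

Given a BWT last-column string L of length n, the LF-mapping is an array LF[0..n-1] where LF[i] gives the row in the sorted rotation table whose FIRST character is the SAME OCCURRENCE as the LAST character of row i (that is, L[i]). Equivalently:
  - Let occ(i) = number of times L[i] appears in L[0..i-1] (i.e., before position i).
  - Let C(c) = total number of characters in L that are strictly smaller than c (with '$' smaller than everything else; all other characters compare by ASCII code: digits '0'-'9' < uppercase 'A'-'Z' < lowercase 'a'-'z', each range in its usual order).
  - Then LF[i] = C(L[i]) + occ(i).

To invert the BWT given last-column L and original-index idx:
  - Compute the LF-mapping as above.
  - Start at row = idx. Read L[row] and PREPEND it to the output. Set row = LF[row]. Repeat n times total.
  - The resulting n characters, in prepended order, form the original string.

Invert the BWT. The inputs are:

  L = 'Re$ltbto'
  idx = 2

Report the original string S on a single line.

Answer: bottleR$

Derivation:
LF mapping: 1 3 0 4 6 2 7 5
Walk LF starting at row 2, prepending L[row]:
  step 1: row=2, L[2]='$', prepend. Next row=LF[2]=0
  step 2: row=0, L[0]='R', prepend. Next row=LF[0]=1
  step 3: row=1, L[1]='e', prepend. Next row=LF[1]=3
  step 4: row=3, L[3]='l', prepend. Next row=LF[3]=4
  step 5: row=4, L[4]='t', prepend. Next row=LF[4]=6
  step 6: row=6, L[6]='t', prepend. Next row=LF[6]=7
  step 7: row=7, L[7]='o', prepend. Next row=LF[7]=5
  step 8: row=5, L[5]='b', prepend. Next row=LF[5]=2
Reversed output: bottleR$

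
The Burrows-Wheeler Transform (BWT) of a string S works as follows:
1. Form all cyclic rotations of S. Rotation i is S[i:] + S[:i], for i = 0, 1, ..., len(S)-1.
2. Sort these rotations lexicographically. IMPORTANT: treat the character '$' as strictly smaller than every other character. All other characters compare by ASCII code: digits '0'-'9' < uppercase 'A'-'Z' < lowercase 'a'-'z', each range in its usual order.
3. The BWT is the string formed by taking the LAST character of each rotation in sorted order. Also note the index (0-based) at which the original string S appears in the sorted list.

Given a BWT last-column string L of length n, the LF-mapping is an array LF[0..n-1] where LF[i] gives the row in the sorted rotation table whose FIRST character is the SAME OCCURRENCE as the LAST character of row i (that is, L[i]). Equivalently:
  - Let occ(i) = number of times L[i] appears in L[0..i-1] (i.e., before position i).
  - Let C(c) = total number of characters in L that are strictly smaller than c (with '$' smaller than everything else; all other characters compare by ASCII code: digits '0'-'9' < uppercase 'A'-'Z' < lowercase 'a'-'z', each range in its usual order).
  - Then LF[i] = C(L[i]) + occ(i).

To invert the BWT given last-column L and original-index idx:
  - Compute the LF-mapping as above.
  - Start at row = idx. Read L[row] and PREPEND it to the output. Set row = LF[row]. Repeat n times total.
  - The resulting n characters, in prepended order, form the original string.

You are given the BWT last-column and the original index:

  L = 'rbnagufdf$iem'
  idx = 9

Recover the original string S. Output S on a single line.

LF mapping: 11 2 10 1 7 12 5 3 6 0 8 4 9
Walk LF starting at row 9, prepending L[row]:
  step 1: row=9, L[9]='$', prepend. Next row=LF[9]=0
  step 2: row=0, L[0]='r', prepend. Next row=LF[0]=11
  step 3: row=11, L[11]='e', prepend. Next row=LF[11]=4
  step 4: row=4, L[4]='g', prepend. Next row=LF[4]=7
  step 5: row=7, L[7]='d', prepend. Next row=LF[7]=3
  step 6: row=3, L[3]='a', prepend. Next row=LF[3]=1
  step 7: row=1, L[1]='b', prepend. Next row=LF[1]=2
  step 8: row=2, L[2]='n', prepend. Next row=LF[2]=10
  step 9: row=10, L[10]='i', prepend. Next row=LF[10]=8
  step 10: row=8, L[8]='f', prepend. Next row=LF[8]=6
  step 11: row=6, L[6]='f', prepend. Next row=LF[6]=5
  step 12: row=5, L[5]='u', prepend. Next row=LF[5]=12
  step 13: row=12, L[12]='m', prepend. Next row=LF[12]=9
Reversed output: muffinbadger$

Answer: muffinbadger$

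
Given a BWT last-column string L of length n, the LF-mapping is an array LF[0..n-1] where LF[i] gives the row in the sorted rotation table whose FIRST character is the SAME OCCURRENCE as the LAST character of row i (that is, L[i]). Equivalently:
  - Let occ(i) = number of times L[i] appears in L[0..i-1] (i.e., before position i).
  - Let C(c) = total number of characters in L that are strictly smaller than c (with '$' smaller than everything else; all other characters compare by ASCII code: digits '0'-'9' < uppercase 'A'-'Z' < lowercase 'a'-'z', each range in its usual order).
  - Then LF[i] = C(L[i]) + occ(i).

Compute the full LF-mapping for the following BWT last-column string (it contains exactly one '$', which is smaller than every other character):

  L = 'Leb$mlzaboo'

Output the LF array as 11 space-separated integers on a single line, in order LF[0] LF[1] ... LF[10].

Char counts: '$':1, 'L':1, 'a':1, 'b':2, 'e':1, 'l':1, 'm':1, 'o':2, 'z':1
C (first-col start): C('$')=0, C('L')=1, C('a')=2, C('b')=3, C('e')=5, C('l')=6, C('m')=7, C('o')=8, C('z')=10
L[0]='L': occ=0, LF[0]=C('L')+0=1+0=1
L[1]='e': occ=0, LF[1]=C('e')+0=5+0=5
L[2]='b': occ=0, LF[2]=C('b')+0=3+0=3
L[3]='$': occ=0, LF[3]=C('$')+0=0+0=0
L[4]='m': occ=0, LF[4]=C('m')+0=7+0=7
L[5]='l': occ=0, LF[5]=C('l')+0=6+0=6
L[6]='z': occ=0, LF[6]=C('z')+0=10+0=10
L[7]='a': occ=0, LF[7]=C('a')+0=2+0=2
L[8]='b': occ=1, LF[8]=C('b')+1=3+1=4
L[9]='o': occ=0, LF[9]=C('o')+0=8+0=8
L[10]='o': occ=1, LF[10]=C('o')+1=8+1=9

Answer: 1 5 3 0 7 6 10 2 4 8 9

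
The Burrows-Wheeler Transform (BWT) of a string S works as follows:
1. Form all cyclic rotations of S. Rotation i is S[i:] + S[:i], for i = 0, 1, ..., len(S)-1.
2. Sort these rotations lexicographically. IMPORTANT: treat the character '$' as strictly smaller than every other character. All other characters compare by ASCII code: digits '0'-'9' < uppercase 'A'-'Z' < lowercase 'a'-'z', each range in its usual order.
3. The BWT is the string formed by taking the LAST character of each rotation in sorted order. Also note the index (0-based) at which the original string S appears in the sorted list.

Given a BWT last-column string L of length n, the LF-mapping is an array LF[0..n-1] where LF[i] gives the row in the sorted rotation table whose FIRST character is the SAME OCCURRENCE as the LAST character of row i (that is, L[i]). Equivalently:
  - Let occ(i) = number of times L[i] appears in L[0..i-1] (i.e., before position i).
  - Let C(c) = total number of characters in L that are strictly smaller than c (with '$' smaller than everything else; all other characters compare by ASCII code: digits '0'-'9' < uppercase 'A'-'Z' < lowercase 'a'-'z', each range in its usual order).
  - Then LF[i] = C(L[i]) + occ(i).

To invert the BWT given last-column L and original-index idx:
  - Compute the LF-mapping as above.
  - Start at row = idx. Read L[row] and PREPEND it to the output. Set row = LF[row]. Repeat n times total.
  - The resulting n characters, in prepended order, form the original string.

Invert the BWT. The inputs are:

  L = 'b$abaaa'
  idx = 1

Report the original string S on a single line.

LF mapping: 5 0 1 6 2 3 4
Walk LF starting at row 1, prepending L[row]:
  step 1: row=1, L[1]='$', prepend. Next row=LF[1]=0
  step 2: row=0, L[0]='b', prepend. Next row=LF[0]=5
  step 3: row=5, L[5]='a', prepend. Next row=LF[5]=3
  step 4: row=3, L[3]='b', prepend. Next row=LF[3]=6
  step 5: row=6, L[6]='a', prepend. Next row=LF[6]=4
  step 6: row=4, L[4]='a', prepend. Next row=LF[4]=2
  step 7: row=2, L[2]='a', prepend. Next row=LF[2]=1
Reversed output: aaabab$

Answer: aaabab$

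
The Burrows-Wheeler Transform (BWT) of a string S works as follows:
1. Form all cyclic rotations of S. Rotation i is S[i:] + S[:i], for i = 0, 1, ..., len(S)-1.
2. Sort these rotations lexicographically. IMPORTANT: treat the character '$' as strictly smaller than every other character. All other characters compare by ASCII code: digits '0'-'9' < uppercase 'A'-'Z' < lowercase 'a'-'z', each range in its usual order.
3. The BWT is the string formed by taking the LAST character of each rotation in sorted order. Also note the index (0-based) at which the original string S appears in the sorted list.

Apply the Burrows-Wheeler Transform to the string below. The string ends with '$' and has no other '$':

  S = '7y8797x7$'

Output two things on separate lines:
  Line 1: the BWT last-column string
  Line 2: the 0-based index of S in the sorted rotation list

All 9 rotations (rotation i = S[i:]+S[:i]):
  rot[0] = 7y8797x7$
  rot[1] = y8797x7$7
  rot[2] = 8797x7$7y
  rot[3] = 797x7$7y8
  rot[4] = 97x7$7y87
  rot[5] = 7x7$7y879
  rot[6] = x7$7y8797
  rot[7] = 7$7y8797x
  rot[8] = $7y8797x7
Sorted (with $ < everything):
  sorted[0] = $7y8797x7  (last char: '7')
  sorted[1] = 7$7y8797x  (last char: 'x')
  sorted[2] = 797x7$7y8  (last char: '8')
  sorted[3] = 7x7$7y879  (last char: '9')
  sorted[4] = 7y8797x7$  (last char: '$')
  sorted[5] = 8797x7$7y  (last char: 'y')
  sorted[6] = 97x7$7y87  (last char: '7')
  sorted[7] = x7$7y8797  (last char: '7')
  sorted[8] = y8797x7$7  (last char: '7')
Last column: 7x89$y777
Original string S is at sorted index 4

Answer: 7x89$y777
4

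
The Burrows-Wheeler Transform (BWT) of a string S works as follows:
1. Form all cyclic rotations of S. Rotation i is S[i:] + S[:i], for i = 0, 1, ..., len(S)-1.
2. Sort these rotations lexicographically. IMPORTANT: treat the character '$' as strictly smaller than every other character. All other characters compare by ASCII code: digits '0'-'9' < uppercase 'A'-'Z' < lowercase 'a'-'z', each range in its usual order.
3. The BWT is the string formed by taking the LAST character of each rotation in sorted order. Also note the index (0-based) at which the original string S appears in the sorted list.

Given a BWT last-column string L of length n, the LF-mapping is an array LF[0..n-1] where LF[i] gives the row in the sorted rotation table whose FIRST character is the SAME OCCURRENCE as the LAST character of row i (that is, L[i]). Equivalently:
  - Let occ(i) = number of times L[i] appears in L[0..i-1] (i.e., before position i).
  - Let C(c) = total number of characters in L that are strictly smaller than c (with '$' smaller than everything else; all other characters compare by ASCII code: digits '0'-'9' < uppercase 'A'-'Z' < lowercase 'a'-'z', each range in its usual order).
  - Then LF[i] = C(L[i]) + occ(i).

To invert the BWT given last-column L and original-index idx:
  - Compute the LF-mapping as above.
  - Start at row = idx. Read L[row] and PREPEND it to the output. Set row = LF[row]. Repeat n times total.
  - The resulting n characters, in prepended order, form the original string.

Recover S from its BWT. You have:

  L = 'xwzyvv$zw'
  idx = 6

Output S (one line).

Answer: ywvwzzvx$

Derivation:
LF mapping: 5 3 7 6 1 2 0 8 4
Walk LF starting at row 6, prepending L[row]:
  step 1: row=6, L[6]='$', prepend. Next row=LF[6]=0
  step 2: row=0, L[0]='x', prepend. Next row=LF[0]=5
  step 3: row=5, L[5]='v', prepend. Next row=LF[5]=2
  step 4: row=2, L[2]='z', prepend. Next row=LF[2]=7
  step 5: row=7, L[7]='z', prepend. Next row=LF[7]=8
  step 6: row=8, L[8]='w', prepend. Next row=LF[8]=4
  step 7: row=4, L[4]='v', prepend. Next row=LF[4]=1
  step 8: row=1, L[1]='w', prepend. Next row=LF[1]=3
  step 9: row=3, L[3]='y', prepend. Next row=LF[3]=6
Reversed output: ywvwzzvx$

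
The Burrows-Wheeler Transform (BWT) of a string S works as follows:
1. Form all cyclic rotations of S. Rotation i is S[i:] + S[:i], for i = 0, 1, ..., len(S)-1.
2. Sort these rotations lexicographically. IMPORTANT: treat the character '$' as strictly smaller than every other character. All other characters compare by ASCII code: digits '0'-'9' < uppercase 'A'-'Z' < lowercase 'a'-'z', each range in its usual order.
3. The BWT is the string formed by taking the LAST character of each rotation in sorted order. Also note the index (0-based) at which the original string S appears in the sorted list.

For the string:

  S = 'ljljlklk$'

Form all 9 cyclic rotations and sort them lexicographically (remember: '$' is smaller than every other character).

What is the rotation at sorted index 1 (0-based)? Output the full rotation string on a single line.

All 9 rotations (rotation i = S[i:]+S[:i]):
  rot[0] = ljljlklk$
  rot[1] = jljlklk$l
  rot[2] = ljlklk$lj
  rot[3] = jlklk$ljl
  rot[4] = lklk$ljlj
  rot[5] = klk$ljljl
  rot[6] = lk$ljljlk
  rot[7] = k$ljljlkl
  rot[8] = $ljljlklk
Sorted (with $ < everything):
  sorted[0] = $ljljlklk
  sorted[1] = jljlklk$l
  sorted[2] = jlklk$ljl
  sorted[3] = k$ljljlkl
  sorted[4] = klk$ljljl
  sorted[5] = ljljlklk$
  sorted[6] = ljlklk$lj
  sorted[7] = lk$ljljlk
  sorted[8] = lklk$ljlj
sorted[1] = jljlklk$l

Answer: jljlklk$l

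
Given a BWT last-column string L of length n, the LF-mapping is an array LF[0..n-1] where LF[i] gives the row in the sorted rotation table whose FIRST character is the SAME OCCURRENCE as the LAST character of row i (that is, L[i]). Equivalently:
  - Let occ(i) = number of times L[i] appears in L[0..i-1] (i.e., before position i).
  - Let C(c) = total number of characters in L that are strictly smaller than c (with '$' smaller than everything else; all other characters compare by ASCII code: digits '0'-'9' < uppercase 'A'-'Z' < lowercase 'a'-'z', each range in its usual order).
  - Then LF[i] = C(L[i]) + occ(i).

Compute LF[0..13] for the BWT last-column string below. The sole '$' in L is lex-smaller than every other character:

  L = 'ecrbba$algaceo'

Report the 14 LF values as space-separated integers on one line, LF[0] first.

Char counts: '$':1, 'a':3, 'b':2, 'c':2, 'e':2, 'g':1, 'l':1, 'o':1, 'r':1
C (first-col start): C('$')=0, C('a')=1, C('b')=4, C('c')=6, C('e')=8, C('g')=10, C('l')=11, C('o')=12, C('r')=13
L[0]='e': occ=0, LF[0]=C('e')+0=8+0=8
L[1]='c': occ=0, LF[1]=C('c')+0=6+0=6
L[2]='r': occ=0, LF[2]=C('r')+0=13+0=13
L[3]='b': occ=0, LF[3]=C('b')+0=4+0=4
L[4]='b': occ=1, LF[4]=C('b')+1=4+1=5
L[5]='a': occ=0, LF[5]=C('a')+0=1+0=1
L[6]='$': occ=0, LF[6]=C('$')+0=0+0=0
L[7]='a': occ=1, LF[7]=C('a')+1=1+1=2
L[8]='l': occ=0, LF[8]=C('l')+0=11+0=11
L[9]='g': occ=0, LF[9]=C('g')+0=10+0=10
L[10]='a': occ=2, LF[10]=C('a')+2=1+2=3
L[11]='c': occ=1, LF[11]=C('c')+1=6+1=7
L[12]='e': occ=1, LF[12]=C('e')+1=8+1=9
L[13]='o': occ=0, LF[13]=C('o')+0=12+0=12

Answer: 8 6 13 4 5 1 0 2 11 10 3 7 9 12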